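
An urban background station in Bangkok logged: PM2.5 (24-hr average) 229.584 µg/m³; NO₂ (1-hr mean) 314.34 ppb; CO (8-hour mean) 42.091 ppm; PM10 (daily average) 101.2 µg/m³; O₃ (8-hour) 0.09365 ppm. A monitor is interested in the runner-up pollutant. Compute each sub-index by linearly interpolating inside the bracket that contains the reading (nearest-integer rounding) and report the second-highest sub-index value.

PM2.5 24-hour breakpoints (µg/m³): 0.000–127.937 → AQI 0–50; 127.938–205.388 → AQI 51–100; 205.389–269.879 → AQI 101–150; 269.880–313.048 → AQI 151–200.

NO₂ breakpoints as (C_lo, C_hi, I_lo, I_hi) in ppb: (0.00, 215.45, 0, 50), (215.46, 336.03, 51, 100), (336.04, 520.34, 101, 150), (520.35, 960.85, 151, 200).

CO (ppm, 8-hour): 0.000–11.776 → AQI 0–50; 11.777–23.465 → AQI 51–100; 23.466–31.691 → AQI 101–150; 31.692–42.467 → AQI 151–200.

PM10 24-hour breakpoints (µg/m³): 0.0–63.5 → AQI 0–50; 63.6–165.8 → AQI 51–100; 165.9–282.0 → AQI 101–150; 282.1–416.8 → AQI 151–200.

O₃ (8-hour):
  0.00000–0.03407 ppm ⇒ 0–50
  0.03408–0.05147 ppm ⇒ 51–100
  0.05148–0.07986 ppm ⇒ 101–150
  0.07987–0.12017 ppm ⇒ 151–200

168

PM2.5: 229.584 ∈ [205.389, 269.879] ↔ index [101, 150].
101 + (229.584−205.389)·(150−101)/(269.879−205.389) = 101 + 24.195·49/64.490 ≈ 119.38, so AQI = 119.
NO₂: 314.34 ∈ [215.46, 336.03] ↔ index [51, 100].
51 + (314.34−215.46)·(100−51)/(336.03−215.46) = 51 + 98.88·49/120.57 ≈ 91.19, so AQI = 91.
CO 42.091: bracket 31.692–42.467 → index 151–200; slope 49/10.775, offset 10.399.
AQI = 151 + 49/10.775·10.399 ≈ 198.29 ⇒ 198.
PM10: 101.2 lies in 63.6–165.8, so I_lo=51, I_hi=100, C_lo=63.6, C_hi=165.8.
(100−51)/(165.8−63.6) × (101.2−63.6) + 51 = 49/102.2 × 37.6 + 51 ≈ 69.03 → 69.
O₃: 0.09365 ∈ [0.07987, 0.12017] ↔ index [151, 200].
151 + (0.09365−0.07987)·(200−151)/(0.12017−0.07987) = 151 + 0.01378·49/0.04030 ≈ 167.75, so AQI = 168.
Sub-indices: PM2.5→119, NO₂→91, CO→198, PM10→69, O₃→168. Ranked high→low: 198, 168, 119, 91, 69. Second-highest sub-index = 168.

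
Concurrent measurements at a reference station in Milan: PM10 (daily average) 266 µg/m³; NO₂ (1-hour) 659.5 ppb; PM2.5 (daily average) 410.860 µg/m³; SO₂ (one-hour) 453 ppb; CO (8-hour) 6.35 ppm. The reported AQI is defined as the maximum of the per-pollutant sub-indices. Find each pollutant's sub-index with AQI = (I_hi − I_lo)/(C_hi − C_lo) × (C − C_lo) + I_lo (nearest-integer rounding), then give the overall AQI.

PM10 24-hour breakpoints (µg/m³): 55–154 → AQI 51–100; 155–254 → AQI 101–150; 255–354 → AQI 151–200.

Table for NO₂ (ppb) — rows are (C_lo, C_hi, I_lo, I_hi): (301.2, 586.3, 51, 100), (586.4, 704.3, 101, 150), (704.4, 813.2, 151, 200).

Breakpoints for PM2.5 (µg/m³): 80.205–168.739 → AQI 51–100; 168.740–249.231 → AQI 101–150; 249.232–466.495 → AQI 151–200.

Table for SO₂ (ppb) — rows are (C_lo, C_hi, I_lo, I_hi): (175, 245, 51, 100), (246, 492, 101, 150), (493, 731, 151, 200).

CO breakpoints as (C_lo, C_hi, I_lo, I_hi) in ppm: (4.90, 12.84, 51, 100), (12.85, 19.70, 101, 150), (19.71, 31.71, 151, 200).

187

PM10: 266 ∈ [255, 354] ↔ index [151, 200].
151 + (266−255)·(200−151)/(354−255) = 151 + 11·49/99 ≈ 156.44, so AQI = 156.
NO₂: 659.5 ∈ [586.4, 704.3] ↔ index [101, 150].
101 + (659.5−586.4)·(150−101)/(704.3−586.4) = 101 + 73.1·49/117.9 ≈ 131.38, so AQI = 131.
PM2.5: 410.860 lies in 249.232–466.495, so I_lo=151, I_hi=200, C_lo=249.232, C_hi=466.495.
(200−151)/(466.495−249.232) × (410.860−249.232) + 151 = 49/217.263 × 161.628 + 151 ≈ 187.45 → 187.
SO₂: 453 lies in 246–492, so I_lo=101, I_hi=150, C_lo=246, C_hi=492.
(150−101)/(492−246) × (453−246) + 101 = 49/246 × 207 + 101 ≈ 142.23 → 142.
CO: row 4.90–12.84 (AQI 51–100). (100−51)·(6.35−4.90)/(12.84−4.90) + 51 = 49·1.45/7.94 + 51 ≈ 59.95 → 60.
Sub-indices: PM10→156, NO₂→131, PM2.5→187, SO₂→142, CO→60. Overall AQI = max = 187; dominant pollutant is PM2.5.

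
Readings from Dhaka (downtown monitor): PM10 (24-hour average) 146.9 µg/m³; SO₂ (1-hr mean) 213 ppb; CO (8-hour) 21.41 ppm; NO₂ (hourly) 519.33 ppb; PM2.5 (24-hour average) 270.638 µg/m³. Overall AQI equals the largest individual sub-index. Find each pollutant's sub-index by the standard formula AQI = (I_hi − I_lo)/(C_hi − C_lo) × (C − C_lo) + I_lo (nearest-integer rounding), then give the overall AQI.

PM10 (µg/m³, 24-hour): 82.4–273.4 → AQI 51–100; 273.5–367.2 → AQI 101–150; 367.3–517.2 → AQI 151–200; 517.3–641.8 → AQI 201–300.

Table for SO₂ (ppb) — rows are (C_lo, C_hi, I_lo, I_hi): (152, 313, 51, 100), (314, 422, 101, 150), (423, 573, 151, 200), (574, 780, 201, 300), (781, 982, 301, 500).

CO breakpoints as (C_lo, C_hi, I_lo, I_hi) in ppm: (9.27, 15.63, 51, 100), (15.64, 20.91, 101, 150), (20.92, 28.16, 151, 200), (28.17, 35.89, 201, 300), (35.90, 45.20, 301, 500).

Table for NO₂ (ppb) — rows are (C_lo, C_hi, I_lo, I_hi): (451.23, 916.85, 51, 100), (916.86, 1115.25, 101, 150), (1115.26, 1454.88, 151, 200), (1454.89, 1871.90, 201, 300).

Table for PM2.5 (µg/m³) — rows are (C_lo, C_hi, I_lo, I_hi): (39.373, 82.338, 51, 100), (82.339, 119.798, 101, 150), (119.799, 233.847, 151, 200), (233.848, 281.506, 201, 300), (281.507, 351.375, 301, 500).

PM10: row 82.4–273.4 (AQI 51–100). (100−51)·(146.9−82.4)/(273.4−82.4) + 51 = 49·64.5/191.0 + 51 ≈ 67.55 → 68.
SO₂ 213: bracket 152–313 → index 51–100; slope 49/161, offset 61.
AQI = 51 + 49/161·61 ≈ 69.57 ⇒ 70.
CO: row 20.92–28.16 (AQI 151–200). (200−151)·(21.41−20.92)/(28.16−20.92) + 151 = 49·0.49/7.24 + 151 ≈ 154.32 → 154.
NO₂: 519.33 lies in 451.23–916.85, so I_lo=51, I_hi=100, C_lo=451.23, C_hi=916.85.
(100−51)/(916.85−451.23) × (519.33−451.23) + 51 = 49/465.62 × 68.10 + 51 ≈ 58.17 → 58.
PM2.5: 270.638 lies in 233.848–281.506, so I_lo=201, I_hi=300, C_lo=233.848, C_hi=281.506.
(300−201)/(281.506−233.848) × (270.638−233.848) + 201 = 99/47.658 × 36.790 + 201 ≈ 277.42 → 277.
Sub-indices: PM10→68, SO₂→70, CO→154, NO₂→58, PM2.5→277. Overall AQI = max = 277; dominant pollutant is PM2.5.

277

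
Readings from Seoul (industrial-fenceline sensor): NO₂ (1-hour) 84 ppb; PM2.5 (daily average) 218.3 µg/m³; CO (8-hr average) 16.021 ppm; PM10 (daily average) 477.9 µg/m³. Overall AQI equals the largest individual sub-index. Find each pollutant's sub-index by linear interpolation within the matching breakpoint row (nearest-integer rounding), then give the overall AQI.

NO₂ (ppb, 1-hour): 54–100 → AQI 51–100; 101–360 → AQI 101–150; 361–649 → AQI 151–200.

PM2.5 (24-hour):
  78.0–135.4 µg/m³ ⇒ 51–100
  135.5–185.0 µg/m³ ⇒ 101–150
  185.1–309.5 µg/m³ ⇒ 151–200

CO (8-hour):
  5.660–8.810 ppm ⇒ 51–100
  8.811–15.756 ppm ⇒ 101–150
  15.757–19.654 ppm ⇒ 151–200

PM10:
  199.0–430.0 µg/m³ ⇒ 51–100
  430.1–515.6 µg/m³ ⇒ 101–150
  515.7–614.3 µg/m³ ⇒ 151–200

NO₂: 84 lies in 54–100, so I_lo=51, I_hi=100, C_lo=54, C_hi=100.
(100−51)/(100−54) × (84−54) + 51 = 49/46 × 30 + 51 ≈ 82.96 → 83.
PM2.5: 218.3 lies in 185.1–309.5, so I_lo=151, I_hi=200, C_lo=185.1, C_hi=309.5.
(200−151)/(309.5−185.1) × (218.3−185.1) + 151 = 49/124.4 × 33.2 + 151 ≈ 164.08 → 164.
CO: row 15.757–19.654 (AQI 151–200). (200−151)·(16.021−15.757)/(19.654−15.757) + 151 = 49·0.264/3.897 + 151 ≈ 154.32 → 154.
PM10: row 430.1–515.6 (AQI 101–150). (150−101)·(477.9−430.1)/(515.6−430.1) + 101 = 49·47.8/85.5 + 101 ≈ 128.39 → 128.
Sub-indices: NO₂→83, PM2.5→164, CO→154, PM10→128. Overall AQI = max = 164; dominant pollutant is PM2.5.

164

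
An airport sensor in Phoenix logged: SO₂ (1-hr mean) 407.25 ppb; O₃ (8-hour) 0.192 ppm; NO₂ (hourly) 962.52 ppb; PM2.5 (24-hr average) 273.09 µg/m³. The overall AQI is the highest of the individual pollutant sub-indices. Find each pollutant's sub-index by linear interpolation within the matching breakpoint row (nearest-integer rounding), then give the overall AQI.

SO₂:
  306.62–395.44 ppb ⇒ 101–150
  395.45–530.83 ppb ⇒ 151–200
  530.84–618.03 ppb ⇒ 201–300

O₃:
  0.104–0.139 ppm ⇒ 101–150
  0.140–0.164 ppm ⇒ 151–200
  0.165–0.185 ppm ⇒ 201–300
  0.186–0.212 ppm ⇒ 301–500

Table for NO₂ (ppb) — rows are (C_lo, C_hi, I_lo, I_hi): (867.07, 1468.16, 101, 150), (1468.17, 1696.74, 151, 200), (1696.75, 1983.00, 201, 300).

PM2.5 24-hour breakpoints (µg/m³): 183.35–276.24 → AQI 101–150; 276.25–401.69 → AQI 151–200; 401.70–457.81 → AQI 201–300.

347

SO₂ 407.25: bracket 395.45–530.83 → index 151–200; slope 49/135.38, offset 11.80.
AQI = 151 + 49/135.38·11.80 ≈ 155.27 ⇒ 155.
O₃: 0.192 lies in 0.186–0.212, so I_lo=301, I_hi=500, C_lo=0.186, C_hi=0.212.
(500−301)/(0.212−0.186) × (0.192−0.186) + 301 = 199/0.026 × 0.006 + 301 ≈ 346.92 → 347.
NO₂: 962.52 lies in 867.07–1468.16, so I_lo=101, I_hi=150, C_lo=867.07, C_hi=1468.16.
(150−101)/(1468.16−867.07) × (962.52−867.07) + 101 = 49/601.09 × 95.45 + 101 ≈ 108.78 → 109.
PM2.5: 273.09 ∈ [183.35, 276.24] ↔ index [101, 150].
101 + (273.09−183.35)·(150−101)/(276.24−183.35) = 101 + 89.74·49/92.89 ≈ 148.34, so AQI = 148.
Sub-indices: SO₂→155, O₃→347, NO₂→109, PM2.5→148. Overall AQI = max = 347; dominant pollutant is O₃.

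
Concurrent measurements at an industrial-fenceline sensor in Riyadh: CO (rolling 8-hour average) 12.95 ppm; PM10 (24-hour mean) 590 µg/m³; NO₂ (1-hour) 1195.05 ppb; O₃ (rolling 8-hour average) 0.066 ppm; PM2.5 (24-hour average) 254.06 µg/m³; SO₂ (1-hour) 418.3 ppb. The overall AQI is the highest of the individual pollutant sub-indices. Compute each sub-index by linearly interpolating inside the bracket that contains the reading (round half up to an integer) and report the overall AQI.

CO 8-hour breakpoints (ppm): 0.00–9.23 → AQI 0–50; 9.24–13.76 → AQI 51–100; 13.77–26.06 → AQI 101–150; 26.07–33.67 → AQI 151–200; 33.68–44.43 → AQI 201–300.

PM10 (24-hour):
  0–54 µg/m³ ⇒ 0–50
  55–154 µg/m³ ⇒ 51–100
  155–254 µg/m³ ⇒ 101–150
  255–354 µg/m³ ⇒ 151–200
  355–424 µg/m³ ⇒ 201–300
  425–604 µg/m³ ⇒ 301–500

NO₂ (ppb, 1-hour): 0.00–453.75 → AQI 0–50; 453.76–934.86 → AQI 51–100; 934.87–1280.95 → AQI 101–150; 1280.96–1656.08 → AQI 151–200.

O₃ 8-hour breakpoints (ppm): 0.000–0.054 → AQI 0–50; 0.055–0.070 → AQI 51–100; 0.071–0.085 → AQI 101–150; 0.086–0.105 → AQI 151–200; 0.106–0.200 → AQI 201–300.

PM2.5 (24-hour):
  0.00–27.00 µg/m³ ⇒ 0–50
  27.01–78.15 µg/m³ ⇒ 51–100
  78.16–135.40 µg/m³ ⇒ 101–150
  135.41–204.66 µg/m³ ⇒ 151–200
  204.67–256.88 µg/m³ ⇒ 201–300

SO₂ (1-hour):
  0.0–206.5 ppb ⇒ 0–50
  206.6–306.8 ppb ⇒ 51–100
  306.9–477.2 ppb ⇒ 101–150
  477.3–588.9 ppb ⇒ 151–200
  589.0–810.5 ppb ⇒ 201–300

484

CO 12.95: bracket 9.24–13.76 → index 51–100; slope 49/4.52, offset 3.71.
AQI = 51 + 49/4.52·3.71 ≈ 91.22 ⇒ 91.
PM10: 590 ∈ [425, 604] ↔ index [301, 500].
301 + (590−425)·(500−301)/(604−425) = 301 + 165·199/179 ≈ 484.44, so AQI = 484.
NO₂: row 934.87–1280.95 (AQI 101–150). (150−101)·(1195.05−934.87)/(1280.95−934.87) + 101 = 49·260.18/346.08 + 101 ≈ 137.84 → 138.
O₃ 0.066: bracket 0.055–0.070 → index 51–100; slope 49/0.015, offset 0.011.
AQI = 51 + 49/0.015·0.011 ≈ 86.93 ⇒ 87.
PM2.5: 254.06 lies in 204.67–256.88, so I_lo=201, I_hi=300, C_lo=204.67, C_hi=256.88.
(300−201)/(256.88−204.67) × (254.06−204.67) + 201 = 99/52.21 × 49.39 + 201 ≈ 294.65 → 295.
SO₂: row 306.9–477.2 (AQI 101–150). (150−101)·(418.3−306.9)/(477.2−306.9) + 101 = 49·111.4/170.3 + 101 ≈ 133.05 → 133.
Sub-indices: CO→91, PM10→484, NO₂→138, O₃→87, PM2.5→295, SO₂→133. Overall AQI = max = 484; dominant pollutant is PM10.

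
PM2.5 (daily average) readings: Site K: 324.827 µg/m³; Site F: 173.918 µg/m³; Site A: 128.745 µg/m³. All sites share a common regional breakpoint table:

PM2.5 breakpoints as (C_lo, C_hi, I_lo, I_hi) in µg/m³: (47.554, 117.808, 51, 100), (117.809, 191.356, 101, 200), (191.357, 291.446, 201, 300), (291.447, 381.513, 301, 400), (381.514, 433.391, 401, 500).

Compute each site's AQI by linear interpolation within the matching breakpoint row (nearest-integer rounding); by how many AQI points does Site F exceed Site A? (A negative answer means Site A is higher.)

61

Site K: 324.827 lies in 291.447–381.513, so I_lo=301, I_hi=400, C_lo=291.447, C_hi=381.513.
(400−301)/(381.513−291.447) × (324.827−291.447) + 301 = 99/90.066 × 33.380 + 301 ≈ 337.69 → 338.
Site F: row 117.809–191.356 (AQI 101–200). (200−101)·(173.918−117.809)/(191.356−117.809) + 101 = 99·56.109/73.547 + 101 ≈ 176.53 → 177.
Site A: 128.745 lies in 117.809–191.356, so I_lo=101, I_hi=200, C_lo=117.809, C_hi=191.356.
(200−101)/(191.356−117.809) × (128.745−117.809) + 101 = 99/73.547 × 10.936 + 101 ≈ 115.72 → 116.
AQIs: Site K=338, Site F=177, Site A=116. Site F (177) − Site A (116) = 61.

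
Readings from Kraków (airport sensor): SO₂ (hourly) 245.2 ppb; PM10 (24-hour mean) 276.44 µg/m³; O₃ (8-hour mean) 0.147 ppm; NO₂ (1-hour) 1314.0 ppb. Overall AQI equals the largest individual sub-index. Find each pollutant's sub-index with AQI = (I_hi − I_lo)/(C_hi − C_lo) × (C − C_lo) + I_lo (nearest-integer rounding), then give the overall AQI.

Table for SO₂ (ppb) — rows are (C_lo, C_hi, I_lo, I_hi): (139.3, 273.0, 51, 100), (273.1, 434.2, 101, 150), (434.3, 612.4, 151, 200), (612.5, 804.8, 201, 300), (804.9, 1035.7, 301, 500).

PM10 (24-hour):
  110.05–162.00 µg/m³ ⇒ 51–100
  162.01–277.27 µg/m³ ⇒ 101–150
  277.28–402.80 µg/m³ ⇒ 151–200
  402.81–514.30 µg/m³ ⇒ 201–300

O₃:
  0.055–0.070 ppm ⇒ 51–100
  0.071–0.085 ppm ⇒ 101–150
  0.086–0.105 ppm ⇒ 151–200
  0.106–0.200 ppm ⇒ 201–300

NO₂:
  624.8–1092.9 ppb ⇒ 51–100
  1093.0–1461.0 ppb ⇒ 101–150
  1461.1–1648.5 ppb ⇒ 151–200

244

SO₂: 245.2 lies in 139.3–273.0, so I_lo=51, I_hi=100, C_lo=139.3, C_hi=273.0.
(100−51)/(273.0−139.3) × (245.2−139.3) + 51 = 49/133.7 × 105.9 + 51 ≈ 89.81 → 90.
PM10: 276.44 lies in 162.01–277.27, so I_lo=101, I_hi=150, C_lo=162.01, C_hi=277.27.
(150−101)/(277.27−162.01) × (276.44−162.01) + 101 = 49/115.26 × 114.43 + 101 ≈ 149.65 → 150.
O₃: 0.147 lies in 0.106–0.200, so I_lo=201, I_hi=300, C_lo=0.106, C_hi=0.200.
(300−201)/(0.200−0.106) × (0.147−0.106) + 201 = 99/0.094 × 0.041 + 201 ≈ 244.18 → 244.
NO₂: 1314.0 lies in 1093.0–1461.0, so I_lo=101, I_hi=150, C_lo=1093.0, C_hi=1461.0.
(150−101)/(1461.0−1093.0) × (1314.0−1093.0) + 101 = 49/368.0 × 221.0 + 101 ≈ 130.43 → 130.
Sub-indices: SO₂→90, PM10→150, O₃→244, NO₂→130. Overall AQI = max = 244; dominant pollutant is O₃.
AQI 244: Very Unhealthy.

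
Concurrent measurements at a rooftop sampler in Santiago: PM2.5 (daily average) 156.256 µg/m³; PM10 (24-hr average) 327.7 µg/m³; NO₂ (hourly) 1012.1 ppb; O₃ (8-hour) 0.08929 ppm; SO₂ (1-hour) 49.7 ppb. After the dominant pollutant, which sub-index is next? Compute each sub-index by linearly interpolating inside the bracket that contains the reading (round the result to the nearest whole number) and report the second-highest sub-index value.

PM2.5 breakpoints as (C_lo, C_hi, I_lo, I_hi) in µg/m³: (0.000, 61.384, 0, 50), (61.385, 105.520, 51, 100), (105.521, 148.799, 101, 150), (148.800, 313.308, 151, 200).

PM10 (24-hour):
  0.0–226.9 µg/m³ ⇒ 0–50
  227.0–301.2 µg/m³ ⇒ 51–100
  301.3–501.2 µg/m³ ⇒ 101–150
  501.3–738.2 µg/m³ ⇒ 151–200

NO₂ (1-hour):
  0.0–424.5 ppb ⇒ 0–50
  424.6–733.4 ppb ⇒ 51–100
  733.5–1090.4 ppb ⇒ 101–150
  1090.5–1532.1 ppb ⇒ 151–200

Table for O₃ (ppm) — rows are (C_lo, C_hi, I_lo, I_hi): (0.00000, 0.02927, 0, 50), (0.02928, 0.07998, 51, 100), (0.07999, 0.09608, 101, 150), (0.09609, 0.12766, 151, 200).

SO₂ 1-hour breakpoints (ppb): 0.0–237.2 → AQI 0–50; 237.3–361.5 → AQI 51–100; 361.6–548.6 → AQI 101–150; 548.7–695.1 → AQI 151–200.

139

PM2.5 156.256: bracket 148.800–313.308 → index 151–200; slope 49/164.508, offset 7.456.
AQI = 151 + 49/164.508·7.456 ≈ 153.22 ⇒ 153.
PM10: row 301.3–501.2 (AQI 101–150). (150−101)·(327.7−301.3)/(501.2−301.3) + 101 = 49·26.4/199.9 + 101 ≈ 107.47 → 107.
NO₂: 1012.1 ∈ [733.5, 1090.4] ↔ index [101, 150].
101 + (1012.1−733.5)·(150−101)/(1090.4−733.5) = 101 + 278.6·49/356.9 ≈ 139.25, so AQI = 139.
O₃ 0.08929: bracket 0.07999–0.09608 → index 101–150; slope 49/0.01609, offset 0.00930.
AQI = 101 + 49/0.01609·0.00930 ≈ 129.32 ⇒ 129.
SO₂ 49.7: bracket 0.0–237.2 → index 0–50; slope 50/237.2, offset 49.7.
AQI = 0 + 50/237.2·49.7 ≈ 10.48 ⇒ 10.
Sub-indices: PM2.5→153, PM10→107, NO₂→139, O₃→129, SO₂→10. Ranked high→low: 153, 139, 129, 107, 10. Second-highest sub-index = 139.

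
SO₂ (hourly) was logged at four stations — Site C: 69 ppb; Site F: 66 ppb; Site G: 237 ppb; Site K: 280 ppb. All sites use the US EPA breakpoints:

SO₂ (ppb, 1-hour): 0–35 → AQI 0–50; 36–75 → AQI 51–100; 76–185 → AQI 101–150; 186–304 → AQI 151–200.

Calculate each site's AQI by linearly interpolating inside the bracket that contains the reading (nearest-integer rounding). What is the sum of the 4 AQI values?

Site C: 69 ∈ [36, 75] ↔ index [51, 100].
51 + (69−36)·(100−51)/(75−36) = 51 + 33·49/39 ≈ 92.46, so AQI = 92.
Site F: row 36–75 (AQI 51–100). (100−51)·(66−36)/(75−36) + 51 = 49·30/39 + 51 ≈ 88.69 → 89.
Site G: 237 lies in 186–304, so I_lo=151, I_hi=200, C_lo=186, C_hi=304.
(200−151)/(304−186) × (237−186) + 151 = 49/118 × 51 + 151 ≈ 172.18 → 172.
Site K: 280 ∈ [186, 304] ↔ index [151, 200].
151 + (280−186)·(200−151)/(304−186) = 151 + 94·49/118 ≈ 190.03, so AQI = 190.
AQIs: Site C=92, Site F=89, Site G=172, Site K=190. Sum = 92 + 89 + 172 + 190 = 543.

543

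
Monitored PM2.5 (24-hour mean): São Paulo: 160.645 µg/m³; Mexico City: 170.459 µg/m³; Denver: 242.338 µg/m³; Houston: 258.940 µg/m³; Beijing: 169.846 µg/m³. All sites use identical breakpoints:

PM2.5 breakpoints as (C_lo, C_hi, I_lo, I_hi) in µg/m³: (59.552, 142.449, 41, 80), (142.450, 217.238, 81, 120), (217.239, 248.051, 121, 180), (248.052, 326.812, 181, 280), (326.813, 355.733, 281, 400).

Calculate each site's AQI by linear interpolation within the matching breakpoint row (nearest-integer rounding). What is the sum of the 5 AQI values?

645

São Paulo: 160.645 lies in 142.450–217.238, so I_lo=81, I_hi=120, C_lo=142.450, C_hi=217.238.
(120−81)/(217.238−142.450) × (160.645−142.450) + 81 = 39/74.788 × 18.195 + 81 ≈ 90.49 → 90.
Mexico City: row 142.450–217.238 (AQI 81–120). (120−81)·(170.459−142.450)/(217.238−142.450) + 81 = 39·28.009/74.788 + 81 ≈ 95.61 → 96.
Denver: row 217.239–248.051 (AQI 121–180). (180−121)·(242.338−217.239)/(248.051−217.239) + 121 = 59·25.099/30.812 + 121 ≈ 169.06 → 169.
Houston: 258.940 lies in 248.052–326.812, so I_lo=181, I_hi=280, C_lo=248.052, C_hi=326.812.
(280−181)/(326.812−248.052) × (258.940−248.052) + 181 = 99/78.760 × 10.888 + 181 ≈ 194.69 → 195.
Beijing: 169.846 ∈ [142.450, 217.238] ↔ index [81, 120].
81 + (169.846−142.450)·(120−81)/(217.238−142.450) = 81 + 27.396·39/74.788 ≈ 95.29, so AQI = 95.
AQIs: São Paulo=90, Mexico City=96, Denver=169, Houston=195, Beijing=95. Sum = 90 + 96 + 169 + 195 + 95 = 645.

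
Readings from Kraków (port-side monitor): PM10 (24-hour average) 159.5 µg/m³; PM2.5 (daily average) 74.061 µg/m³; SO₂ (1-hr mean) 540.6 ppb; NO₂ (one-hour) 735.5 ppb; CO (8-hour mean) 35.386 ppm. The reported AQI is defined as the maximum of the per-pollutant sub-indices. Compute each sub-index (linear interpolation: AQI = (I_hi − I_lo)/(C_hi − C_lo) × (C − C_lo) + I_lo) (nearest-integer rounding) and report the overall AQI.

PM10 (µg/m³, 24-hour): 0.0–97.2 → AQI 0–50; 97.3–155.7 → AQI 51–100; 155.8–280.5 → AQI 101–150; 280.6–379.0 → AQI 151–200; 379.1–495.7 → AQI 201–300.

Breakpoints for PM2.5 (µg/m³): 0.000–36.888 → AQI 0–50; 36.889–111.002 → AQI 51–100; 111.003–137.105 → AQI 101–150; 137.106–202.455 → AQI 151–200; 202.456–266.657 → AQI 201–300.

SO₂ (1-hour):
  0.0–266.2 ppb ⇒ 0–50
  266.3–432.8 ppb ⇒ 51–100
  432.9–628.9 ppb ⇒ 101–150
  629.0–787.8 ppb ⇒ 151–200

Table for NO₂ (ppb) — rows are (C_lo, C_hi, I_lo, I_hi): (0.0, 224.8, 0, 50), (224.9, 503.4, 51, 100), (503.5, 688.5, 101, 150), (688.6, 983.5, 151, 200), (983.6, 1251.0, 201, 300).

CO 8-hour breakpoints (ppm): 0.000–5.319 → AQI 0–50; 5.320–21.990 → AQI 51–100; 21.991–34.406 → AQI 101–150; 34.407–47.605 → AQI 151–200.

PM10: row 155.8–280.5 (AQI 101–150). (150−101)·(159.5−155.8)/(280.5−155.8) + 101 = 49·3.7/124.7 + 101 ≈ 102.45 → 102.
PM2.5: 74.061 ∈ [36.889, 111.002] ↔ index [51, 100].
51 + (74.061−36.889)·(100−51)/(111.002−36.889) = 51 + 37.172·49/74.113 ≈ 75.58, so AQI = 76.
SO₂ 540.6: bracket 432.9–628.9 → index 101–150; slope 49/196.0, offset 107.7.
AQI = 101 + 49/196.0·107.7 ≈ 127.93 ⇒ 128.
NO₂: 735.5 ∈ [688.6, 983.5] ↔ index [151, 200].
151 + (735.5−688.6)·(200−151)/(983.5−688.6) = 151 + 46.9·49/294.9 ≈ 158.79, so AQI = 159.
CO: 35.386 ∈ [34.407, 47.605] ↔ index [151, 200].
151 + (35.386−34.407)·(200−151)/(47.605−34.407) = 151 + 0.979·49/13.198 ≈ 154.63, so AQI = 155.
Sub-indices: PM10→102, PM2.5→76, SO₂→128, NO₂→159, CO→155. Overall AQI = max = 159; dominant pollutant is NO₂.
AQI 159: Unhealthy.

159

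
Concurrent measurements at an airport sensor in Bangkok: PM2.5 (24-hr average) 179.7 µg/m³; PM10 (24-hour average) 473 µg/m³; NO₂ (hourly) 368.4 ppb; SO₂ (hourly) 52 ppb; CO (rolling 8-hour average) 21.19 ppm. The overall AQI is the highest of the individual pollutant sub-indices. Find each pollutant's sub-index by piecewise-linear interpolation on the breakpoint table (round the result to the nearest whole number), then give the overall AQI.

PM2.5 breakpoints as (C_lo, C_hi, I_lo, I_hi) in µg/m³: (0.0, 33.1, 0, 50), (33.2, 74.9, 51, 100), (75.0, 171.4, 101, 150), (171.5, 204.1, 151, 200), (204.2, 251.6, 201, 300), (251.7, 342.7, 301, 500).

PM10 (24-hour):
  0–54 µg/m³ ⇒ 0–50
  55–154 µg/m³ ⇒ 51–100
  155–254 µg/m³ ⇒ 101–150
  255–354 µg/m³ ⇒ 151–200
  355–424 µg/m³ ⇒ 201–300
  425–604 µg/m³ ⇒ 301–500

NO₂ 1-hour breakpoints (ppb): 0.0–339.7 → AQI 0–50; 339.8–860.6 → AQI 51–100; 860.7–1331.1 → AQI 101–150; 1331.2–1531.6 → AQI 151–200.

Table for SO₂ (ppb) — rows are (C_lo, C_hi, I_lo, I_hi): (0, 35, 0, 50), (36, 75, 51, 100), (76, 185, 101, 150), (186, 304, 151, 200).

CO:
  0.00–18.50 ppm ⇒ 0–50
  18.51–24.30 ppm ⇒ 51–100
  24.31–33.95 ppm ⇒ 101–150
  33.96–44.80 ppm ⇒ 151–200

354

PM2.5: 179.7 lies in 171.5–204.1, so I_lo=151, I_hi=200, C_lo=171.5, C_hi=204.1.
(200−151)/(204.1−171.5) × (179.7−171.5) + 151 = 49/32.6 × 8.2 + 151 ≈ 163.33 → 163.
PM10 473: bracket 425–604 → index 301–500; slope 199/179, offset 48.
AQI = 301 + 199/179·48 ≈ 354.36 ⇒ 354.
NO₂: row 339.8–860.6 (AQI 51–100). (100−51)·(368.4−339.8)/(860.6−339.8) + 51 = 49·28.6/520.8 + 51 ≈ 53.69 → 54.
SO₂: row 36–75 (AQI 51–100). (100−51)·(52−36)/(75−36) + 51 = 49·16/39 + 51 ≈ 71.10 → 71.
CO: 21.19 lies in 18.51–24.30, so I_lo=51, I_hi=100, C_lo=18.51, C_hi=24.30.
(100−51)/(24.30−18.51) × (21.19−18.51) + 51 = 49/5.79 × 2.68 + 51 ≈ 73.68 → 74.
Sub-indices: PM2.5→163, PM10→354, NO₂→54, SO₂→71, CO→74. Overall AQI = max = 354; dominant pollutant is PM10.
AQI 354: Hazardous.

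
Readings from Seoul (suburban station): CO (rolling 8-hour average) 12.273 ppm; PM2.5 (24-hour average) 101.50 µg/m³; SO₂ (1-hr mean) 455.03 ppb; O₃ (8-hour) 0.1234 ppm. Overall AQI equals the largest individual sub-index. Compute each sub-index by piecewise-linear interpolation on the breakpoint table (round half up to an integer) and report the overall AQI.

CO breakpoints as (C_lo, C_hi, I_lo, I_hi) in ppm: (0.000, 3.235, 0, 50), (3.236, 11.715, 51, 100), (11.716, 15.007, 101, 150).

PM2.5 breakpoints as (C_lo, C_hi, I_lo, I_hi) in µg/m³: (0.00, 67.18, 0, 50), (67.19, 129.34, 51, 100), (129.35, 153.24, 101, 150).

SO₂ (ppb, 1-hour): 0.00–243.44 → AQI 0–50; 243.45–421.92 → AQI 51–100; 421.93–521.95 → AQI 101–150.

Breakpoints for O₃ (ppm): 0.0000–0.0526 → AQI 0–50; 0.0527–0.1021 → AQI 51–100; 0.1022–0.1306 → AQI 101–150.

CO: row 11.716–15.007 (AQI 101–150). (150−101)·(12.273−11.716)/(15.007−11.716) + 101 = 49·0.557/3.291 + 101 ≈ 109.29 → 109.
PM2.5: row 67.19–129.34 (AQI 51–100). (100−51)·(101.50−67.19)/(129.34−67.19) + 51 = 49·34.31/62.15 + 51 ≈ 78.05 → 78.
SO₂: 455.03 lies in 421.93–521.95, so I_lo=101, I_hi=150, C_lo=421.93, C_hi=521.95.
(150−101)/(521.95−421.93) × (455.03−421.93) + 101 = 49/100.02 × 33.10 + 101 ≈ 117.22 → 117.
O₃: row 0.1022–0.1306 (AQI 101–150). (150−101)·(0.1234−0.1022)/(0.1306−0.1022) + 101 = 49·0.0212/0.0284 + 101 ≈ 137.58 → 138.
Sub-indices: CO→109, PM2.5→78, SO₂→117, O₃→138. Overall AQI = max = 138; dominant pollutant is O₃.

138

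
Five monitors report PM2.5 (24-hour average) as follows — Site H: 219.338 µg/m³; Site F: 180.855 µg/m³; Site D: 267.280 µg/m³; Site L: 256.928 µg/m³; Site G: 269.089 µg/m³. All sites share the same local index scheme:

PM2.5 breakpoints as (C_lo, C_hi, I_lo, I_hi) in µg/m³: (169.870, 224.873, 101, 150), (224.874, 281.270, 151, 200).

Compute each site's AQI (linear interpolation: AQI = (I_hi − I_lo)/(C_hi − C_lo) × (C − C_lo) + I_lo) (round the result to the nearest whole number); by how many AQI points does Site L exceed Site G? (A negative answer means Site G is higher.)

-10

Site H 219.338: bracket 169.870–224.873 → index 101–150; slope 49/55.003, offset 49.468.
AQI = 101 + 49/55.003·49.468 ≈ 145.07 ⇒ 145.
Site F: row 169.870–224.873 (AQI 101–150). (150−101)·(180.855−169.870)/(224.873−169.870) + 101 = 49·10.985/55.003 + 101 ≈ 110.79 → 111.
Site D: 267.280 lies in 224.874–281.270, so I_lo=151, I_hi=200, C_lo=224.874, C_hi=281.270.
(200−151)/(281.270−224.874) × (267.280−224.874) + 151 = 49/56.396 × 42.406 + 151 ≈ 187.84 → 188.
Site L: 256.928 ∈ [224.874, 281.270] ↔ index [151, 200].
151 + (256.928−224.874)·(200−151)/(281.270−224.874) = 151 + 32.054·49/56.396 ≈ 178.85, so AQI = 179.
Site G: 269.089 lies in 224.874–281.270, so I_lo=151, I_hi=200, C_lo=224.874, C_hi=281.270.
(200−151)/(281.270−224.874) × (269.089−224.874) + 151 = 49/56.396 × 44.215 + 151 ≈ 189.42 → 189.
AQIs: Site H=145, Site F=111, Site D=188, Site L=179, Site G=189. Site L (179) − Site G (189) = -10.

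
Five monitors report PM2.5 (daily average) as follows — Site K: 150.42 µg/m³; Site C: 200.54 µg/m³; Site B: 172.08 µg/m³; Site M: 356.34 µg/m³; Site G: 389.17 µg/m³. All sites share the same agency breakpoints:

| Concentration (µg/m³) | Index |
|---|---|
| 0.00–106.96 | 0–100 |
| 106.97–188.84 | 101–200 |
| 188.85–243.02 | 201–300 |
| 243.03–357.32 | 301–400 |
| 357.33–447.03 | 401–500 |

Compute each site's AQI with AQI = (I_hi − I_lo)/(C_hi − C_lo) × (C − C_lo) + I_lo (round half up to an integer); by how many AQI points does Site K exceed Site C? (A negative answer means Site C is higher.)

Site K: 150.42 ∈ [106.97, 188.84] ↔ index [101, 200].
101 + (150.42−106.97)·(200−101)/(188.84−106.97) = 101 + 43.45·99/81.87 ≈ 153.54, so AQI = 154.
Site C: 200.54 ∈ [188.85, 243.02] ↔ index [201, 300].
201 + (200.54−188.85)·(300−201)/(243.02−188.85) = 201 + 11.69·99/54.17 ≈ 222.36, so AQI = 222.
Site B: 172.08 ∈ [106.97, 188.84] ↔ index [101, 200].
101 + (172.08−106.97)·(200−101)/(188.84−106.97) = 101 + 65.11·99/81.87 ≈ 179.73, so AQI = 180.
Site M 356.34: bracket 243.03–357.32 → index 301–400; slope 99/114.29, offset 113.31.
AQI = 301 + 99/114.29·113.31 ≈ 399.15 ⇒ 399.
Site G: row 357.33–447.03 (AQI 401–500). (500−401)·(389.17−357.33)/(447.03−357.33) + 401 = 99·31.84/89.70 + 401 ≈ 436.14 → 436.
AQIs: Site K=154, Site C=222, Site B=180, Site M=399, Site G=436. Site K (154) − Site C (222) = -68.

-68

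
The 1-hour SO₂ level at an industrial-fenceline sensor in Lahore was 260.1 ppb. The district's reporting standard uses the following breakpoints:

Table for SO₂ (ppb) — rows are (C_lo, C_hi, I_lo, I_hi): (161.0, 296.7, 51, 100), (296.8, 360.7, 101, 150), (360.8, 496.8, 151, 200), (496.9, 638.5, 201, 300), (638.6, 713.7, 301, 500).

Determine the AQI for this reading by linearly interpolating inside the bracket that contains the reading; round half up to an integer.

87

SO₂ 260.1: bracket 161.0–296.7 → index 51–100; slope 49/135.7, offset 99.1.
AQI = 51 + 49/135.7·99.1 ≈ 86.78 ⇒ 87.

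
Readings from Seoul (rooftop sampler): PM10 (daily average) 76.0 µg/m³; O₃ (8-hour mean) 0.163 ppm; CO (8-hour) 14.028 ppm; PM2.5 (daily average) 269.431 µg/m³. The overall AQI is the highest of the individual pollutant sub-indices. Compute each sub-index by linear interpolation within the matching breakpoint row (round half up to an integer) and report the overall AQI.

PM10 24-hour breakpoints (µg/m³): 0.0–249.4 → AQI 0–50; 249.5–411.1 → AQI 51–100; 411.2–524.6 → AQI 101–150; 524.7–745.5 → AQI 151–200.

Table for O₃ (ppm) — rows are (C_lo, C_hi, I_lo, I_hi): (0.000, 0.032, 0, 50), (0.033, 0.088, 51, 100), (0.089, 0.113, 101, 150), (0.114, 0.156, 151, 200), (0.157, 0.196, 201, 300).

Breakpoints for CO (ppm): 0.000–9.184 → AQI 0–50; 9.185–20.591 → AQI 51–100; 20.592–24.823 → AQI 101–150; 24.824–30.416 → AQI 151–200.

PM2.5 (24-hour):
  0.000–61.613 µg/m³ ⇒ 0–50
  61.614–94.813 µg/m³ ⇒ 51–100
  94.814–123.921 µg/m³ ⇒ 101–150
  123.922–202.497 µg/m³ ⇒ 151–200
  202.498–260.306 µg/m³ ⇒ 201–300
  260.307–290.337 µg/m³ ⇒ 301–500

361

PM10: 76.0 ∈ [0.0, 249.4] ↔ index [0, 50].
0 + (76.0−0.0)·(50−0)/(249.4−0.0) = 0 + 76.0·50/249.4 ≈ 15.24, so AQI = 15.
O₃: 0.163 ∈ [0.157, 0.196] ↔ index [201, 300].
201 + (0.163−0.157)·(300−201)/(0.196−0.157) = 201 + 0.006·99/0.039 ≈ 216.23, so AQI = 216.
CO: 14.028 lies in 9.185–20.591, so I_lo=51, I_hi=100, C_lo=9.185, C_hi=20.591.
(100−51)/(20.591−9.185) × (14.028−9.185) + 51 = 49/11.406 × 4.843 + 51 ≈ 71.81 → 72.
PM2.5: row 260.307–290.337 (AQI 301–500). (500−301)·(269.431−260.307)/(290.337−260.307) + 301 = 199·9.124/30.030 + 301 ≈ 361.46 → 361.
Sub-indices: PM10→15, O₃→216, CO→72, PM2.5→361. Overall AQI = max = 361; dominant pollutant is PM2.5.
AQI 361: Hazardous.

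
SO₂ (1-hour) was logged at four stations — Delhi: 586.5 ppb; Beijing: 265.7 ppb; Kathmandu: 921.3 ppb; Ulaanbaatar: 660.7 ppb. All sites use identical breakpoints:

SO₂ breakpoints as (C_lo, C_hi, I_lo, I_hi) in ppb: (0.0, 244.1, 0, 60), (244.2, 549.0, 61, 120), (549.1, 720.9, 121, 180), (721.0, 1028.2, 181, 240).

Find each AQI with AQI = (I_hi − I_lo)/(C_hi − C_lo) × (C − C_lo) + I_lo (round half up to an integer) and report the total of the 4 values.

577

Delhi: 586.5 lies in 549.1–720.9, so I_lo=121, I_hi=180, C_lo=549.1, C_hi=720.9.
(180−121)/(720.9−549.1) × (586.5−549.1) + 121 = 59/171.8 × 37.4 + 121 ≈ 133.84 → 134.
Beijing 265.7: bracket 244.2–549.0 → index 61–120; slope 59/304.8, offset 21.5.
AQI = 61 + 59/304.8·21.5 ≈ 65.16 ⇒ 65.
Kathmandu: row 721.0–1028.2 (AQI 181–240). (240−181)·(921.3−721.0)/(1028.2−721.0) + 181 = 59·200.3/307.2 + 181 ≈ 219.47 → 219.
Ulaanbaatar: row 549.1–720.9 (AQI 121–180). (180−121)·(660.7−549.1)/(720.9−549.1) + 121 = 59·111.6/171.8 + 121 ≈ 159.33 → 159.
AQIs: Delhi=134, Beijing=65, Kathmandu=219, Ulaanbaatar=159. Sum = 134 + 65 + 219 + 159 = 577.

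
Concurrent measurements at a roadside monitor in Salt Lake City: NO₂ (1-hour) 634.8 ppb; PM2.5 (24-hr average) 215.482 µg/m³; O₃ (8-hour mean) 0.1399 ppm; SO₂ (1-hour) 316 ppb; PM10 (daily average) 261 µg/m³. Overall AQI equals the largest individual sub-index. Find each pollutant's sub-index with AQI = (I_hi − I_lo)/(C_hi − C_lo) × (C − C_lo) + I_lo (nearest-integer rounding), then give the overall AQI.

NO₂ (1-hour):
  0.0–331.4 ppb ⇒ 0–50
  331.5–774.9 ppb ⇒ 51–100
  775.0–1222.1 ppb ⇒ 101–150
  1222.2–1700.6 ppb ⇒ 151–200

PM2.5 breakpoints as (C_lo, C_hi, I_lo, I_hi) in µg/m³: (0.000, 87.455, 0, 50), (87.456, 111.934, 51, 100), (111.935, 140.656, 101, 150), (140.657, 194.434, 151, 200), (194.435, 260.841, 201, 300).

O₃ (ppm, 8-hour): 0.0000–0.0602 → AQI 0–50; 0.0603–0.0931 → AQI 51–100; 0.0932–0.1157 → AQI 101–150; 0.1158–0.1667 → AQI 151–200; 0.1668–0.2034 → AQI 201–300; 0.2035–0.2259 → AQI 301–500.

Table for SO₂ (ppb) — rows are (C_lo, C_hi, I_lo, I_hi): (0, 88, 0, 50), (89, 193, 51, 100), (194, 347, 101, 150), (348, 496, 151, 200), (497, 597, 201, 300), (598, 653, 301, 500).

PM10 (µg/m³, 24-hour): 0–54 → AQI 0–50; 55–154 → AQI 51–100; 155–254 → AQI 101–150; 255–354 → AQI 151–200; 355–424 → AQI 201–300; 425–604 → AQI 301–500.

232

NO₂: 634.8 ∈ [331.5, 774.9] ↔ index [51, 100].
51 + (634.8−331.5)·(100−51)/(774.9−331.5) = 51 + 303.3·49/443.4 ≈ 84.52, so AQI = 85.
PM2.5 215.482: bracket 194.435–260.841 → index 201–300; slope 99/66.406, offset 21.047.
AQI = 201 + 99/66.406·21.047 ≈ 232.38 ⇒ 232.
O₃: 0.1399 lies in 0.1158–0.1667, so I_lo=151, I_hi=200, C_lo=0.1158, C_hi=0.1667.
(200−151)/(0.1667−0.1158) × (0.1399−0.1158) + 151 = 49/0.0509 × 0.0241 + 151 ≈ 174.20 → 174.
SO₂: 316 ∈ [194, 347] ↔ index [101, 150].
101 + (316−194)·(150−101)/(347−194) = 101 + 122·49/153 ≈ 140.07, so AQI = 140.
PM10: row 255–354 (AQI 151–200). (200−151)·(261−255)/(354−255) + 151 = 49·6/99 + 151 ≈ 153.97 → 154.
Sub-indices: NO₂→85, PM2.5→232, O₃→174, SO₂→140, PM10→154. Overall AQI = max = 232; dominant pollutant is PM2.5.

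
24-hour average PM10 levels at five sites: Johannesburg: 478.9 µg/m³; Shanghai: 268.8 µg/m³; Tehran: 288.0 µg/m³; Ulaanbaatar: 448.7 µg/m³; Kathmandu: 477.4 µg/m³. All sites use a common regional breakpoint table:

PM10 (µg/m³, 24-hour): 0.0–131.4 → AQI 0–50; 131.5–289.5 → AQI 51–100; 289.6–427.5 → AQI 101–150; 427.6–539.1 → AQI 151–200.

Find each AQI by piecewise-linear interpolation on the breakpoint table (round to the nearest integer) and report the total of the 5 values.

Johannesburg 478.9: bracket 427.6–539.1 → index 151–200; slope 49/111.5, offset 51.3.
AQI = 151 + 49/111.5·51.3 ≈ 173.54 ⇒ 174.
Shanghai: row 131.5–289.5 (AQI 51–100). (100−51)·(268.8−131.5)/(289.5−131.5) + 51 = 49·137.3/158.0 + 51 ≈ 93.58 → 94.
Tehran: 288.0 lies in 131.5–289.5, so I_lo=51, I_hi=100, C_lo=131.5, C_hi=289.5.
(100−51)/(289.5−131.5) × (288.0−131.5) + 51 = 49/158.0 × 156.5 + 51 ≈ 99.53 → 100.
Ulaanbaatar: 448.7 ∈ [427.6, 539.1] ↔ index [151, 200].
151 + (448.7−427.6)·(200−151)/(539.1−427.6) = 151 + 21.1·49/111.5 ≈ 160.27, so AQI = 160.
Kathmandu: 477.4 lies in 427.6–539.1, so I_lo=151, I_hi=200, C_lo=427.6, C_hi=539.1.
(200−151)/(539.1−427.6) × (477.4−427.6) + 151 = 49/111.5 × 49.8 + 151 ≈ 172.89 → 173.
AQIs: Johannesburg=174, Shanghai=94, Tehran=100, Ulaanbaatar=160, Kathmandu=173. Sum = 174 + 94 + 100 + 160 + 173 = 701.

701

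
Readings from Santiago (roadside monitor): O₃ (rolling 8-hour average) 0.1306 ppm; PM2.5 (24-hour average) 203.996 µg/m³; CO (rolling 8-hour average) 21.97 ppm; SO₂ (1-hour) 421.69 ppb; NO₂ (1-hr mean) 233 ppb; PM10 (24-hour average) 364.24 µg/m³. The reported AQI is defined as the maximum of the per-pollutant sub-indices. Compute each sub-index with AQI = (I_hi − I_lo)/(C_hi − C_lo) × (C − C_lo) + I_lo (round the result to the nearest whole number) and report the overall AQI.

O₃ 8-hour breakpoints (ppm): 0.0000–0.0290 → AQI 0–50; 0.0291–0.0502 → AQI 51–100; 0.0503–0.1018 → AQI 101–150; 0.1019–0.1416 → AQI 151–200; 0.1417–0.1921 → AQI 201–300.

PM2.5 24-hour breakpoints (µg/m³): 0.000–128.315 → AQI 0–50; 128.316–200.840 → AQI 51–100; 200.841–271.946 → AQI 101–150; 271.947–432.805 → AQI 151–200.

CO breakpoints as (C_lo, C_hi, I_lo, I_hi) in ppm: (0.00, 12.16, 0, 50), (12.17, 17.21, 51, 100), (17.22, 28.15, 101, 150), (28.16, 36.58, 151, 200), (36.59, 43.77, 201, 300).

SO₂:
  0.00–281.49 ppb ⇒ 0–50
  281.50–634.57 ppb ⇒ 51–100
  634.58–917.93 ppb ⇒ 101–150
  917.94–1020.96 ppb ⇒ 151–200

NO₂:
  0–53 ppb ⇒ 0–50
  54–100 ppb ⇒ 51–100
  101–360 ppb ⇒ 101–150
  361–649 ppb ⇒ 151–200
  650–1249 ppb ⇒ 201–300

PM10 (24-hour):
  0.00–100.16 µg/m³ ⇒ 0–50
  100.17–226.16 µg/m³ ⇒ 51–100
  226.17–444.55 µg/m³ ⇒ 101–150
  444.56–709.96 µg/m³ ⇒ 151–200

O₃ 0.1306: bracket 0.1019–0.1416 → index 151–200; slope 49/0.0397, offset 0.0287.
AQI = 151 + 49/0.0397·0.0287 ≈ 186.42 ⇒ 186.
PM2.5: 203.996 lies in 200.841–271.946, so I_lo=101, I_hi=150, C_lo=200.841, C_hi=271.946.
(150−101)/(271.946−200.841) × (203.996−200.841) + 101 = 49/71.105 × 3.155 + 101 ≈ 103.17 → 103.
CO: 21.97 lies in 17.22–28.15, so I_lo=101, I_hi=150, C_lo=17.22, C_hi=28.15.
(150−101)/(28.15−17.22) × (21.97−17.22) + 101 = 49/10.93 × 4.75 + 101 ≈ 122.29 → 122.
SO₂: 421.69 ∈ [281.50, 634.57] ↔ index [51, 100].
51 + (421.69−281.50)·(100−51)/(634.57−281.50) = 51 + 140.19·49/353.07 ≈ 70.46, so AQI = 70.
NO₂: 233 ∈ [101, 360] ↔ index [101, 150].
101 + (233−101)·(150−101)/(360−101) = 101 + 132·49/259 ≈ 125.97, so AQI = 126.
PM10 364.24: bracket 226.17–444.55 → index 101–150; slope 49/218.38, offset 138.07.
AQI = 101 + 49/218.38·138.07 ≈ 131.98 ⇒ 132.
Sub-indices: O₃→186, PM2.5→103, CO→122, SO₂→70, NO₂→126, PM10→132. Overall AQI = max = 186; dominant pollutant is O₃.

186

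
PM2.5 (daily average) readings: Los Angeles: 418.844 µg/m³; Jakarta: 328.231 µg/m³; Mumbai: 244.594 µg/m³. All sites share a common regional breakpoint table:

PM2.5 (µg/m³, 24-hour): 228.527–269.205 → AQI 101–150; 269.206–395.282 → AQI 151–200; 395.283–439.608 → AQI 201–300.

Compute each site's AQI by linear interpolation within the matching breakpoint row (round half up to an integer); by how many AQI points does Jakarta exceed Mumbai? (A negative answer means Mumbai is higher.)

Los Angeles 418.844: bracket 395.283–439.608 → index 201–300; slope 99/44.325, offset 23.561.
AQI = 201 + 99/44.325·23.561 ≈ 253.62 ⇒ 254.
Jakarta: row 269.206–395.282 (AQI 151–200). (200−151)·(328.231−269.206)/(395.282−269.206) + 151 = 49·59.025/126.076 + 151 ≈ 173.94 → 174.
Mumbai 244.594: bracket 228.527–269.205 → index 101–150; slope 49/40.678, offset 16.067.
AQI = 101 + 49/40.678·16.067 ≈ 120.35 ⇒ 120.
AQIs: Los Angeles=254, Jakarta=174, Mumbai=120. Jakarta (174) − Mumbai (120) = 54.

54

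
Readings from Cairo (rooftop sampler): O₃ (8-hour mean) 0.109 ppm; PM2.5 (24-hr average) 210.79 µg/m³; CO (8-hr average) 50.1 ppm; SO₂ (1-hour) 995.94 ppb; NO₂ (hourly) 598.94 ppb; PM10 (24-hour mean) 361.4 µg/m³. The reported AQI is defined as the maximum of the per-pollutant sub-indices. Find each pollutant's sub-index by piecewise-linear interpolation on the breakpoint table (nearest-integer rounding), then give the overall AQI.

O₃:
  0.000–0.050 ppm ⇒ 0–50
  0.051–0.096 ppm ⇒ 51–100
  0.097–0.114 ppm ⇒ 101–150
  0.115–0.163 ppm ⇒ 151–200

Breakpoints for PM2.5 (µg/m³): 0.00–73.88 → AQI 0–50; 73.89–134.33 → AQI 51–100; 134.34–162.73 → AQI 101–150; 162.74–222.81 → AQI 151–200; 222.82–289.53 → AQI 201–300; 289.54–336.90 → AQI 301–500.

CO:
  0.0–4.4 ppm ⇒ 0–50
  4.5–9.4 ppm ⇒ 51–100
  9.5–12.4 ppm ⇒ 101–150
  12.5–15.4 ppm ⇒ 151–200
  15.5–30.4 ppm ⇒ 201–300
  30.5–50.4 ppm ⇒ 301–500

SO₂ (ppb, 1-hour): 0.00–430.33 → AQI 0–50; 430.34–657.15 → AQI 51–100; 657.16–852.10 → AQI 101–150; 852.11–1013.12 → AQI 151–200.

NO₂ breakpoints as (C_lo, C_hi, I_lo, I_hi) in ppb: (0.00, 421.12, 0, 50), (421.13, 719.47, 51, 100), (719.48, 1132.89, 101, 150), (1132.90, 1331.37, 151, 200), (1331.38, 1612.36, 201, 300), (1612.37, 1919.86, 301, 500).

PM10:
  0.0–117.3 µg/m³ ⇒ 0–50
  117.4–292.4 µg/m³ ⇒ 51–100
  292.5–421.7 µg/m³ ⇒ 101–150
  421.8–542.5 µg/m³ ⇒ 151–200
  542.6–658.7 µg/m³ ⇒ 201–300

O₃: 0.109 lies in 0.097–0.114, so I_lo=101, I_hi=150, C_lo=0.097, C_hi=0.114.
(150−101)/(0.114−0.097) × (0.109−0.097) + 101 = 49/0.017 × 0.012 + 101 ≈ 135.59 → 136.
PM2.5: row 162.74–222.81 (AQI 151–200). (200−151)·(210.79−162.74)/(222.81−162.74) + 151 = 49·48.05/60.07 + 151 ≈ 190.20 → 190.
CO: row 30.5–50.4 (AQI 301–500). (500−301)·(50.1−30.5)/(50.4−30.5) + 301 = 199·19.6/19.9 + 301 ≈ 497.00 → 497.
SO₂: row 852.11–1013.12 (AQI 151–200). (200−151)·(995.94−852.11)/(1013.12−852.11) + 151 = 49·143.83/161.01 + 151 ≈ 194.77 → 195.
NO₂: row 421.13–719.47 (AQI 51–100). (100−51)·(598.94−421.13)/(719.47−421.13) + 51 = 49·177.81/298.34 + 51 ≈ 80.20 → 80.
PM10: row 292.5–421.7 (AQI 101–150). (150−101)·(361.4−292.5)/(421.7−292.5) + 101 = 49·68.9/129.2 + 101 ≈ 127.13 → 127.
Sub-indices: O₃→136, PM2.5→190, CO→497, SO₂→195, NO₂→80, PM10→127. Overall AQI = max = 497; dominant pollutant is CO.
AQI 497: Hazardous.

497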